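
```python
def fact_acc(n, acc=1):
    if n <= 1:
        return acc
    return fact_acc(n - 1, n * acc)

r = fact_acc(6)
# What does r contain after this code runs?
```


fact_acc(6, 1)
= fact_acc(5, 6 * 1) = fact_acc(5, 6)
= fact_acc(4, 5 * 6) = fact_acc(4, 30)
= fact_acc(3, 4 * 30) = fact_acc(3, 120)
= fact_acc(2, 3 * 120) = fact_acc(2, 360)
= fact_acc(1, 2 * 360) = fact_acc(1, 720)
n <= 1, return acc = 720


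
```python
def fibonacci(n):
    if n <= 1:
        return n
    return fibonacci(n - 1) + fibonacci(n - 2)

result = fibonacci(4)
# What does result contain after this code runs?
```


fibonacci(4)
= fibonacci(3) + fibonacci(2)
= (fibonacci(2) + fibonacci(1)) + fibonacci(2)
Computing bottom-up: fibonacci(0)=0, fibonacci(1)=1, fibonacci(2)=1, fibonacci(3)=2, fibonacci(4)=3
= 3


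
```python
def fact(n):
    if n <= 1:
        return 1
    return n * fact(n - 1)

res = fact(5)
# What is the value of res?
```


fact(5)
= 5 * fact(4)
= 5 * 4 * fact(3)
= 5 * 4 * 3 * fact(2)
= 5 * 4 * 3 * 2 * fact(1)
= 5 * 4 * 3 * 2 * 1
= 120


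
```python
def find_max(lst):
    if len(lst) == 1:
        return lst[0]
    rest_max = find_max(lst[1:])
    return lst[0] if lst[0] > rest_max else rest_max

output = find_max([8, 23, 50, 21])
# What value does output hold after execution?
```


find_max([8, 23, 50, 21])
= compare 8 with find_max([23, 50, 21])
= compare 23 with find_max([50, 21])
= compare 50 with find_max([21])
Base: find_max([21]) = 21
compare 50 with 21: max = 50
compare 23 with 50: max = 50
compare 8 with 50: max = 50
= 50


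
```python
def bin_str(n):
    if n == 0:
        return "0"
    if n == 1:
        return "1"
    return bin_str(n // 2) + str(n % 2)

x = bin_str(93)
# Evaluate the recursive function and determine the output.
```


bin_str(93)
= bin_str(46) + "1"
= bin_str(23) + "0" + "1"
= bin_str(11) + "1" + "0" + "1"
= bin_str(5) + "1" + "1" + "0" + "1"
= bin_str(2) + "1" + "1" + "1" + "0" + "1"
= bin_str(1) + "0" + "1" + "1" + "1" + "0" + "1"
= "1" + "0" + "1" + "1" + "1" + "0" + "1"
= "1011101"


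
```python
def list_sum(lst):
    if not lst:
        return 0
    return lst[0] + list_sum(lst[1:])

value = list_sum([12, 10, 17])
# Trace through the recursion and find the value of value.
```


list_sum([12, 10, 17])
= 12 + list_sum([10, 17])
= 12 + 10 + list_sum([17])
= 12 + 10 + 17 + list_sum([])
= 12 + 10 + 17 + 0
= 39


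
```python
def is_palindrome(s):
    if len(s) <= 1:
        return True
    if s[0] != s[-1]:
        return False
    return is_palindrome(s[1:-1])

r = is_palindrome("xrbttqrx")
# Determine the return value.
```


is_palindrome("xrbttqrx")
"xrbttqrx": s[0]='x' == s[-1]='x' -> is_palindrome("rbttqr")
"rbttqr": s[0]='r' == s[-1]='r' -> is_palindrome("bttq")
"bttq": s[0]='b' != s[-1]='q' -> False
= False


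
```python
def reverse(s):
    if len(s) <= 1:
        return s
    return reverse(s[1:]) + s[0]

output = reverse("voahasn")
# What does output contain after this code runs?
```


reverse("voahasn")
= reverse("oahasn") + "v"
= reverse("ahasn") + "o" + "v"
= reverse("hasn") + "a" + "o" + "v"
= reverse("asn") + "h" + "a" + "o" + "v"
= reverse("sn") + "a" + "h" + "a" + "o" + "v"
= reverse("n") + "s" + "a" + "h" + "a" + "o" + "v"
= "n" + "s" + "a" + "h" + "a" + "o" + "v"
= "nsahaov"


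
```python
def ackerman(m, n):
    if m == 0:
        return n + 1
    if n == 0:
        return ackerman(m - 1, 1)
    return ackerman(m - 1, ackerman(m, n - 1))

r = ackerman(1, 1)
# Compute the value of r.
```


ackerman(1, 1)
= ackerman(0, ackerman(1, 0))
First compute ackerman(1, 0) = 2
= ackerman(0, 2)
= 3


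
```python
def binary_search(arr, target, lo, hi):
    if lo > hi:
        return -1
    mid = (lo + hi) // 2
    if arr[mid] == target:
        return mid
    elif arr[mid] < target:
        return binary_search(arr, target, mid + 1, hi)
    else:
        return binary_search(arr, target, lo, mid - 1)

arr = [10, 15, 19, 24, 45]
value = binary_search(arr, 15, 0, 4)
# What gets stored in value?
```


binary_search(arr, 15, 0, 4)
lo=0, hi=4, mid=2, arr[mid]=19
19 > 15, search left half
lo=0, hi=1, mid=0, arr[mid]=10
10 < 15, search right half
lo=1, hi=1, mid=1, arr[mid]=15
arr[1] == 15, found at index 1
= 1


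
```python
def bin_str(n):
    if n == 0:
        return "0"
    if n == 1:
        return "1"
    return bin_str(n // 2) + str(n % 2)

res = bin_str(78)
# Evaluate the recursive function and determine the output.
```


bin_str(78)
= bin_str(39) + "0"
= bin_str(19) + "1" + "0"
= bin_str(9) + "1" + "1" + "0"
= bin_str(4) + "1" + "1" + "1" + "0"
= bin_str(2) + "0" + "1" + "1" + "1" + "0"
= bin_str(1) + "0" + "0" + "1" + "1" + "1" + "0"
= "1" + "0" + "0" + "1" + "1" + "1" + "0"
= "1001110"


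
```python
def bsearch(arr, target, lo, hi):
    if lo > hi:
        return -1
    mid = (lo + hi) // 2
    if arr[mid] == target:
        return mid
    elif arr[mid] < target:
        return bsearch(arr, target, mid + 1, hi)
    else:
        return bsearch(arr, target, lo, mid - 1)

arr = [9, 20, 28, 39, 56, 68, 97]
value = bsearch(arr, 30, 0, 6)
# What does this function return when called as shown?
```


bsearch(arr, 30, 0, 6)
lo=0, hi=6, mid=3, arr[mid]=39
39 > 30, search left half
lo=0, hi=2, mid=1, arr[mid]=20
20 < 30, search right half
lo=2, hi=2, mid=2, arr[mid]=28
28 < 30, search right half
lo > hi, target not found, return -1
= -1


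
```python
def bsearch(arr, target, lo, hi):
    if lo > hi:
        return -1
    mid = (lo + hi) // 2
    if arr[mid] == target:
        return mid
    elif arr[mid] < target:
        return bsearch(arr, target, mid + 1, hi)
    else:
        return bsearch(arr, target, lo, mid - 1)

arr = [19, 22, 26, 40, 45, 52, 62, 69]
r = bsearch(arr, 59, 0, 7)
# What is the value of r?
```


bsearch(arr, 59, 0, 7)
lo=0, hi=7, mid=3, arr[mid]=40
40 < 59, search right half
lo=4, hi=7, mid=5, arr[mid]=52
52 < 59, search right half
lo=6, hi=7, mid=6, arr[mid]=62
62 > 59, search left half
lo > hi, target not found, return -1
= -1


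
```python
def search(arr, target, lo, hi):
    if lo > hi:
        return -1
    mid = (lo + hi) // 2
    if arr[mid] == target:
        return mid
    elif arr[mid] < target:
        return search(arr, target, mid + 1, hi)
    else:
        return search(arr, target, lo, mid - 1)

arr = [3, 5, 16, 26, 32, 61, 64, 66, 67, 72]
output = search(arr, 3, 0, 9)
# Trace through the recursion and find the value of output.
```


search(arr, 3, 0, 9)
lo=0, hi=9, mid=4, arr[mid]=32
32 > 3, search left half
lo=0, hi=3, mid=1, arr[mid]=5
5 > 3, search left half
lo=0, hi=0, mid=0, arr[mid]=3
arr[0] == 3, found at index 0
= 0


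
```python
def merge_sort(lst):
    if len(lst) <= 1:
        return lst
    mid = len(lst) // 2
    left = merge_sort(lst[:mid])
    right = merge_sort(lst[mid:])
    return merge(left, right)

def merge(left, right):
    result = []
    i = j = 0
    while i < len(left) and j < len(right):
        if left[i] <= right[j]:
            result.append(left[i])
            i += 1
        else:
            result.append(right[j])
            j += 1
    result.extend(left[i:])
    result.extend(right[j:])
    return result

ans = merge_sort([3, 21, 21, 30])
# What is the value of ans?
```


merge_sort([3, 21, 21, 30])
Split into [3, 21] and [21, 30]
Left sorted: [3, 21]
Right sorted: [21, 30]
Merge [3, 21] and [21, 30]
= [3, 21, 21, 30]


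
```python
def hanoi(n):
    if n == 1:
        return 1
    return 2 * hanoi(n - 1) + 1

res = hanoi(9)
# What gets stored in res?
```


hanoi(9)
= 2 * hanoi(8) + 1
= 2 * (2 * hanoi(7) + 1) + 1
= 2 * (2 * (2 * hanoi(6) + 1) + 1) + 1
= 2 * (2 * (2 * (2 * hanoi(5) + 1) + 1) + 1) + 1
= 2 * (2 * (2 * (2 * (2 * hanoi(4) + 1) + 1) + 1) + 1) + 1
= 2 * (2 * (2 * (2 * (2 * (2 * hanoi(3) + 1) + 1) + 1) + 1) + 1) + 1
= 2 * (2 * (2 * (2 * (2 * (2 * (2 * hanoi(2) + 1) + 1) + 1) + 1) + 1) + 1) + 1
= 2 * (2 * (2 * (2 * (2 * (2 * (2 * (2 * hanoi(1) + 1) + 1) + 1) + 1) + 1) + 1) + 1) + 1
Now compute bottom-up:
hanoi(1) = 1
hanoi(2) = 2 * 1 + 1 = 3
hanoi(3) = 2 * 3 + 1 = 7
hanoi(4) = 2 * 7 + 1 = 15
hanoi(5) = 2 * 15 + 1 = 31
hanoi(6) = 2 * 31 + 1 = 63
hanoi(7) = 2 * 63 + 1 = 127
hanoi(8) = 2 * 127 + 1 = 255
hanoi(9) = 2 * 255 + 1 = 511
= 511


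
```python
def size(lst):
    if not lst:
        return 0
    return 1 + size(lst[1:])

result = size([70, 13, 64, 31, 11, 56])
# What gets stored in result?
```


size([70, 13, 64, 31, 11, 56])
= 1 + size([13, 64, 31, 11, 56])
= 1 + 1 + size([64, 31, 11, 56])
= 1 + 1 + 1 + size([31, 11, 56])
= 1 + 1 + 1 + 1 + size([11, 56])
= 1 + 1 + 1 + 1 + 1 + size([56])
= 1 + 1 + 1 + 1 + 1 + 1 + size([])
= 1 + 1 + 1 + 1 + 1 + 1 + 0
= 6


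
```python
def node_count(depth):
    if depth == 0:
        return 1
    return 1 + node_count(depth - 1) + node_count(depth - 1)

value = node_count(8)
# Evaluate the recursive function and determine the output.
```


node_count(8)
= 1 + node_count(7) + node_count(7)
= 1 + 2 * node_count(7)
node_count(k) = 2^(k+1) - 1
node_count(0) = 1
node_count(1) = 3
node_count(2) = 7
node_count(3) = 15
node_count(4) = 31
node_count(8) = 2^9 - 1 = 511


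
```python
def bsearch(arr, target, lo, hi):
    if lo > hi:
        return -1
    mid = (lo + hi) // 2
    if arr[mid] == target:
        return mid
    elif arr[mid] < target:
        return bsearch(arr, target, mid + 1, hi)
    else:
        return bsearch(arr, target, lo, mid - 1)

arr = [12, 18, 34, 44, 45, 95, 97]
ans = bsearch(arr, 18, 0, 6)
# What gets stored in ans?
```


bsearch(arr, 18, 0, 6)
lo=0, hi=6, mid=3, arr[mid]=44
44 > 18, search left half
lo=0, hi=2, mid=1, arr[mid]=18
arr[1] == 18, found at index 1
= 1


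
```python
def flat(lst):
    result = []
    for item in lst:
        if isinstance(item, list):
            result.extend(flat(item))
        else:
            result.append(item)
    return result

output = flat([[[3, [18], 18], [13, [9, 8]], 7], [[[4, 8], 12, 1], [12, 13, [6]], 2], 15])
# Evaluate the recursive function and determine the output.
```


flat([[[3, [18], 18], [13, [9, 8]], 7], [[[4, 8], 12, 1], [12, 13, [6]], 2], 15])
Processing each element:
  [[3, [18], 18], [13, [9, 8]], 7] is a list -> flat recursively -> [3, 18, 18, 13, 9, 8, 7]
  [[[4, 8], 12, 1], [12, 13, [6]], 2] is a list -> flat recursively -> [4, 8, 12, 1, 12, 13, 6, 2]
  15 is not a list -> append 15
= [3, 18, 18, 13, 9, 8, 7, 4, 8, 12, 1, 12, 13, 6, 2, 15]


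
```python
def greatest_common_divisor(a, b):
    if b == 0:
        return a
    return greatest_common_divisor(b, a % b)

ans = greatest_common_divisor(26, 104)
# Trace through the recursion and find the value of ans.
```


greatest_common_divisor(26, 104)
= greatest_common_divisor(104, 26 % 104) = greatest_common_divisor(104, 26)
= greatest_common_divisor(26, 104 % 26) = greatest_common_divisor(26, 0)
b == 0, return a = 26


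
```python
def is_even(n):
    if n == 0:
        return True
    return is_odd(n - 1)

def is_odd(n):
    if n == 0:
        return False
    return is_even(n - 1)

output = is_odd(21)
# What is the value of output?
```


is_odd(21)
= is_even(20)
= is_odd(19)
= is_even(18)
= is_odd(17)
= is_even(16)
= is_odd(15)
= is_even(14)
= is_odd(13)
= is_even(12)
= is_odd(11)
= is_even(10)
= is_odd(9)
= is_even(8)
= is_odd(7)
= is_even(6)
= is_odd(5)
= is_even(4)
= is_odd(3)
= is_even(2)
= is_odd(1)
= is_even(0)
n == 0: return True
= True


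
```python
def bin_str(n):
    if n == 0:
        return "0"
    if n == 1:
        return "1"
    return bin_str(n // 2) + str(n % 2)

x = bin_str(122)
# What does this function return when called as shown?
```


bin_str(122)
= bin_str(61) + "0"
= bin_str(30) + "1" + "0"
= bin_str(15) + "0" + "1" + "0"
= bin_str(7) + "1" + "0" + "1" + "0"
= bin_str(3) + "1" + "1" + "0" + "1" + "0"
= bin_str(1) + "1" + "1" + "1" + "0" + "1" + "0"
= "1" + "1" + "1" + "1" + "0" + "1" + "0"
= "1111010"


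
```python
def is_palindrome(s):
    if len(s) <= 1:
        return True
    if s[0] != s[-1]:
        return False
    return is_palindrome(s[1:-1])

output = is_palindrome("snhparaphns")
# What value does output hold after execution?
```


is_palindrome("snhparaphns")
"snhparaphns": s[0]='s' == s[-1]='s' -> is_palindrome("nhparaphn")
"nhparaphn": s[0]='n' == s[-1]='n' -> is_palindrome("hparaph")
"hparaph": s[0]='h' == s[-1]='h' -> is_palindrome("parap")
"parap": s[0]='p' == s[-1]='p' -> is_palindrome("ara")
"ara": s[0]='a' == s[-1]='a' -> is_palindrome("r")
"r": len <= 1 -> True
= True


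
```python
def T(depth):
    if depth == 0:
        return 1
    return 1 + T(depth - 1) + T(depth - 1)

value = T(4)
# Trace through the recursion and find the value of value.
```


T(4)
= 1 + T(3) + T(3)
= 1 + 2 * T(3)
T(k) = 2^(k+1) - 1
T(0) = 1
T(1) = 3
T(2) = 7
T(3) = 15
T(4) = 31
T(4) = 2^5 - 1 = 31


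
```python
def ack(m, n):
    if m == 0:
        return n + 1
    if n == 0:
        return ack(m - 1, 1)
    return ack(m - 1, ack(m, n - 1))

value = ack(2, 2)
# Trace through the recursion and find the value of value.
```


ack(2, 2)
= ack(1, ack(2, 1))
First compute ack(2, 1) = 5
= ack(1, 5)
= 7


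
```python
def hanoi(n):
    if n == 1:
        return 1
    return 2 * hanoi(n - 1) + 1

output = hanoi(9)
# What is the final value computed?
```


hanoi(9)
= 2 * hanoi(8) + 1
= 2 * (2 * hanoi(7) + 1) + 1
= 2 * (2 * (2 * hanoi(6) + 1) + 1) + 1
= 2 * (2 * (2 * (2 * hanoi(5) + 1) + 1) + 1) + 1
= 2 * (2 * (2 * (2 * (2 * hanoi(4) + 1) + 1) + 1) + 1) + 1
= 2 * (2 * (2 * (2 * (2 * (2 * hanoi(3) + 1) + 1) + 1) + 1) + 1) + 1
= 2 * (2 * (2 * (2 * (2 * (2 * (2 * hanoi(2) + 1) + 1) + 1) + 1) + 1) + 1) + 1
= 2 * (2 * (2 * (2 * (2 * (2 * (2 * (2 * hanoi(1) + 1) + 1) + 1) + 1) + 1) + 1) + 1) + 1
Now compute bottom-up:
hanoi(1) = 1
hanoi(2) = 2 * 1 + 1 = 3
hanoi(3) = 2 * 3 + 1 = 7
hanoi(4) = 2 * 7 + 1 = 15
hanoi(5) = 2 * 15 + 1 = 31
hanoi(6) = 2 * 31 + 1 = 63
hanoi(7) = 2 * 63 + 1 = 127
hanoi(8) = 2 * 127 + 1 = 255
hanoi(9) = 2 * 255 + 1 = 511
= 511


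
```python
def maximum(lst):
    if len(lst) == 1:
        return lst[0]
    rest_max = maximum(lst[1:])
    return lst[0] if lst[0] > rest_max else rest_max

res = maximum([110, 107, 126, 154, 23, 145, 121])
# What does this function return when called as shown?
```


maximum([110, 107, 126, 154, 23, 145, 121])
= compare 110 with maximum([107, 126, 154, 23, 145, 121])
= compare 107 with maximum([126, 154, 23, 145, 121])
= compare 126 with maximum([154, 23, 145, 121])
= compare 154 with maximum([23, 145, 121])
= compare 23 with maximum([145, 121])
= compare 145 with maximum([121])
Base: maximum([121]) = 121
compare 145 with 121: max = 145
compare 23 with 145: max = 145
compare 154 with 145: max = 154
compare 126 with 154: max = 154
compare 107 with 154: max = 154
compare 110 with 154: max = 154
= 154


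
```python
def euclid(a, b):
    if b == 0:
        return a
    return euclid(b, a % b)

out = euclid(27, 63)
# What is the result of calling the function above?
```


euclid(27, 63)
= euclid(63, 27 % 63) = euclid(63, 27)
= euclid(27, 63 % 27) = euclid(27, 9)
= euclid(9, 27 % 9) = euclid(9, 0)
b == 0, return a = 9


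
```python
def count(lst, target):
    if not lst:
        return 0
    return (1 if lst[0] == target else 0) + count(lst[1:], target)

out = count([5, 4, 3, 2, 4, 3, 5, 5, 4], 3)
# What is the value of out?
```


count([5, 4, 3, 2, 4, 3, 5, 5, 4], 3)
lst[0]=5 != 3: 0 + count([4, 3, 2, 4, 3, 5, 5, 4], 3)
lst[0]=4 != 3: 0 + count([3, 2, 4, 3, 5, 5, 4], 3)
lst[0]=3 == 3: 1 + count([2, 4, 3, 5, 5, 4], 3)
lst[0]=2 != 3: 0 + count([4, 3, 5, 5, 4], 3)
lst[0]=4 != 3: 0 + count([3, 5, 5, 4], 3)
lst[0]=3 == 3: 1 + count([5, 5, 4], 3)
lst[0]=5 != 3: 0 + count([5, 4], 3)
lst[0]=5 != 3: 0 + count([4], 3)
lst[0]=4 != 3: 0 + count([], 3)
= 2


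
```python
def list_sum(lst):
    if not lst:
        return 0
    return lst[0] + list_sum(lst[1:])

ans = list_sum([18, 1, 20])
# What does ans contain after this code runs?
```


list_sum([18, 1, 20])
= 18 + list_sum([1, 20])
= 18 + 1 + list_sum([20])
= 18 + 1 + 20 + list_sum([])
= 18 + 1 + 20 + 0
= 39


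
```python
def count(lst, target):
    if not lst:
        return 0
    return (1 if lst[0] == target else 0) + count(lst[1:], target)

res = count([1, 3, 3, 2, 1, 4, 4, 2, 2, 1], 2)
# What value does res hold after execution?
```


count([1, 3, 3, 2, 1, 4, 4, 2, 2, 1], 2)
lst[0]=1 != 2: 0 + count([3, 3, 2, 1, 4, 4, 2, 2, 1], 2)
lst[0]=3 != 2: 0 + count([3, 2, 1, 4, 4, 2, 2, 1], 2)
lst[0]=3 != 2: 0 + count([2, 1, 4, 4, 2, 2, 1], 2)
lst[0]=2 == 2: 1 + count([1, 4, 4, 2, 2, 1], 2)
lst[0]=1 != 2: 0 + count([4, 4, 2, 2, 1], 2)
lst[0]=4 != 2: 0 + count([4, 2, 2, 1], 2)
lst[0]=4 != 2: 0 + count([2, 2, 1], 2)
lst[0]=2 == 2: 1 + count([2, 1], 2)
lst[0]=2 == 2: 1 + count([1], 2)
lst[0]=1 != 2: 0 + count([], 2)
= 3


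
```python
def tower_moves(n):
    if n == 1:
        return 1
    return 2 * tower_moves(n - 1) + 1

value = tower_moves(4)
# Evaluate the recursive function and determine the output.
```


tower_moves(4)
= 2 * tower_moves(3) + 1
= 2 * (2 * tower_moves(2) + 1) + 1
= 2 * (2 * (2 * tower_moves(1) + 1) + 1) + 1
Now compute bottom-up:
tower_moves(1) = 1
tower_moves(2) = 2 * 1 + 1 = 3
tower_moves(3) = 2 * 3 + 1 = 7
tower_moves(4) = 2 * 7 + 1 = 15
= 15


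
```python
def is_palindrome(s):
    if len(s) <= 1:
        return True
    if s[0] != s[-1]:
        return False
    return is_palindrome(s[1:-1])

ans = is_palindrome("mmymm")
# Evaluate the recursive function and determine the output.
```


is_palindrome("mmymm")
"mmymm": s[0]='m' == s[-1]='m' -> is_palindrome("mym")
"mym": s[0]='m' == s[-1]='m' -> is_palindrome("y")
"y": len <= 1 -> True
= True


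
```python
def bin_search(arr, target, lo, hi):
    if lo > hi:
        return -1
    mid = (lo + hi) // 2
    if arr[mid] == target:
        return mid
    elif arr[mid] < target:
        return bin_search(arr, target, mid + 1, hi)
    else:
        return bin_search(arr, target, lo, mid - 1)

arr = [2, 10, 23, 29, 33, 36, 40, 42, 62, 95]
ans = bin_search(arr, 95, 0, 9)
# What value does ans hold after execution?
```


bin_search(arr, 95, 0, 9)
lo=0, hi=9, mid=4, arr[mid]=33
33 < 95, search right half
lo=5, hi=9, mid=7, arr[mid]=42
42 < 95, search right half
lo=8, hi=9, mid=8, arr[mid]=62
62 < 95, search right half
lo=9, hi=9, mid=9, arr[mid]=95
arr[9] == 95, found at index 9
= 9


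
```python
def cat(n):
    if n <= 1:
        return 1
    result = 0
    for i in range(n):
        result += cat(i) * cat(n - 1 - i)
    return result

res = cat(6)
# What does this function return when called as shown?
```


cat(6)
= sum of cat(i) * cat(6-1-i) for i in 0..5
First compute sub-values bottom-up:
  cat(0) = 1, cat(1) = 1
  cat(2) = 1*1 + 1*1 = 2
  cat(3) = 1*2 + 1*1 + 2*1 = 5
  cat(4) = 1*5 + 1*2 + 2*1 + 5*1 = 14
  cat(5) = 1*14 + 1*5 + 2*2 + 5*1 + 14*1 = 42
Now cat(6):
  cat(0)*cat(5) = 1*42 = 42
  cat(1)*cat(4) = 1*14 = 14
  cat(2)*cat(3) = 2*5 = 10
  cat(3)*cat(2) = 5*2 = 10
  cat(4)*cat(1) = 14*1 = 14
  cat(5)*cat(0) = 42*1 = 42
= 42 + 14 + 10 + 10 + 14 + 42
= 132


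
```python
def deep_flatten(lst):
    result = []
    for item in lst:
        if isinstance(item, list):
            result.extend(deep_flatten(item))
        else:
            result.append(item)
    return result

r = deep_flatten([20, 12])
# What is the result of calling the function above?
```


deep_flatten([20, 12])
Processing each element:
  20 is not a list -> append 20
  12 is not a list -> append 12
= [20, 12]


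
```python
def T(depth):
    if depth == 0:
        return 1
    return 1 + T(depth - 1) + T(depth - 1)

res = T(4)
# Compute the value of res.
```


T(4)
= 1 + T(3) + T(3)
= 1 + 2 * T(3)
T(k) = 2^(k+1) - 1
T(0) = 1
T(1) = 3
T(2) = 7
T(3) = 15
T(4) = 31
T(4) = 2^5 - 1 = 31


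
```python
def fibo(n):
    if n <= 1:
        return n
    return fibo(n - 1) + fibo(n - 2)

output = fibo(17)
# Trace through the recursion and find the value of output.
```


fibo(17)
= fibo(16) + fibo(15)
= (fibo(15) + fibo(14)) + fibo(15)
Computing bottom-up: fibo(0)=0, fibo(1)=1, fibo(2)=1, fibo(3)=2, fibo(4)=3, fibo(5)=5, fibo(6)=8, fibo(7)=13, fibo(8)=21, fibo(9)=34, fibo(10)=55, fibo(11)=89, fibo(12)=144, fibo(13)=233, fibo(14)=377, fibo(15)=610, fibo(16)=987, fibo(17)=1597
= 1597


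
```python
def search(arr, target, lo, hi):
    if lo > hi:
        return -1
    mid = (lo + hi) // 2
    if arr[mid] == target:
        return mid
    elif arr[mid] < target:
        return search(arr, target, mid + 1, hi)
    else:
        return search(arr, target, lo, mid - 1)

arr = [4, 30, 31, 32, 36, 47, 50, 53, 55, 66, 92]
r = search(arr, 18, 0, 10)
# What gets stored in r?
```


search(arr, 18, 0, 10)
lo=0, hi=10, mid=5, arr[mid]=47
47 > 18, search left half
lo=0, hi=4, mid=2, arr[mid]=31
31 > 18, search left half
lo=0, hi=1, mid=0, arr[mid]=4
4 < 18, search right half
lo=1, hi=1, mid=1, arr[mid]=30
30 > 18, search left half
lo > hi, target not found, return -1
= -1


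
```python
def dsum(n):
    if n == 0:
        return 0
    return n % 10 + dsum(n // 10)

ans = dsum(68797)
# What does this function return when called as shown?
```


dsum(68797)
= 7 + dsum(6879)
= 7 + 9 + dsum(687)
= 7 + 9 + 7 + dsum(68)
= 7 + 9 + 7 + 8 + dsum(6)
= 7 + 9 + 7 + 8 + 6 + dsum(0)
= 7 + 9 + 7 + 8 + 6 + 0
= 37


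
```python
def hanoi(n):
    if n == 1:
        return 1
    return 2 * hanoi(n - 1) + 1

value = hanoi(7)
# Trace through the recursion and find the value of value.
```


hanoi(7)
= 2 * hanoi(6) + 1
= 2 * (2 * hanoi(5) + 1) + 1
= 2 * (2 * (2 * hanoi(4) + 1) + 1) + 1
= 2 * (2 * (2 * (2 * hanoi(3) + 1) + 1) + 1) + 1
= 2 * (2 * (2 * (2 * (2 * hanoi(2) + 1) + 1) + 1) + 1) + 1
= 2 * (2 * (2 * (2 * (2 * (2 * hanoi(1) + 1) + 1) + 1) + 1) + 1) + 1
Now compute bottom-up:
hanoi(1) = 1
hanoi(2) = 2 * 1 + 1 = 3
hanoi(3) = 2 * 3 + 1 = 7
hanoi(4) = 2 * 7 + 1 = 15
hanoi(5) = 2 * 15 + 1 = 31
hanoi(6) = 2 * 31 + 1 = 63
hanoi(7) = 2 * 63 + 1 = 127
= 127


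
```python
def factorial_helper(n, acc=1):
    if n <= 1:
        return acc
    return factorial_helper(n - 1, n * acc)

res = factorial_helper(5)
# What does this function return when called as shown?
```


factorial_helper(5, 1)
= factorial_helper(4, 5 * 1) = factorial_helper(4, 5)
= factorial_helper(3, 4 * 5) = factorial_helper(3, 20)
= factorial_helper(2, 3 * 20) = factorial_helper(2, 60)
= factorial_helper(1, 2 * 60) = factorial_helper(1, 120)
n <= 1, return acc = 120


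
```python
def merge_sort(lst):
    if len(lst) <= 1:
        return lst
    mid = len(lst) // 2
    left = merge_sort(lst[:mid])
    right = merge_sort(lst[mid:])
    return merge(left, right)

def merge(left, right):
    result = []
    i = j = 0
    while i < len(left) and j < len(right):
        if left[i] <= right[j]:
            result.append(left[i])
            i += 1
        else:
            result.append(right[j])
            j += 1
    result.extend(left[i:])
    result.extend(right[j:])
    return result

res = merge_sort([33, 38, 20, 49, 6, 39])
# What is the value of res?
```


merge_sort([33, 38, 20, 49, 6, 39])
Split into [33, 38, 20] and [49, 6, 39]
Left sorted: [20, 33, 38]
Right sorted: [6, 39, 49]
Merge [20, 33, 38] and [6, 39, 49]
= [6, 20, 33, 38, 39, 49]


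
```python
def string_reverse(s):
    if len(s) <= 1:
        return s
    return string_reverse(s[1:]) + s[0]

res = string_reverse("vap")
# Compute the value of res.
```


string_reverse("vap")
= string_reverse("ap") + "v"
= string_reverse("p") + "a" + "v"
= "p" + "a" + "v"
= "pav"


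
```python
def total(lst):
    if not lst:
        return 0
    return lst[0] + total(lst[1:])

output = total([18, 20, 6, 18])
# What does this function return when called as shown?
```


total([18, 20, 6, 18])
= 18 + total([20, 6, 18])
= 18 + 20 + total([6, 18])
= 18 + 20 + 6 + total([18])
= 18 + 20 + 6 + 18 + total([])
= 18 + 20 + 6 + 18 + 0
= 62


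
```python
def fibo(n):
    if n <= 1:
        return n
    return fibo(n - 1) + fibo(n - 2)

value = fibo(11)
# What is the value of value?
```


fibo(11)
= fibo(10) + fibo(9)
= (fibo(9) + fibo(8)) + fibo(9)
Computing bottom-up: fibo(0)=0, fibo(1)=1, fibo(2)=1, fibo(3)=2, fibo(4)=3, fibo(5)=5, fibo(6)=8, fibo(7)=13, fibo(8)=21, fibo(9)=34, fibo(10)=55, fibo(11)=89
= 89


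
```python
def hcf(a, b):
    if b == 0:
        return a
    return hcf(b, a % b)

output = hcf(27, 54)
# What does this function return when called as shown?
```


hcf(27, 54)
= hcf(54, 27 % 54) = hcf(54, 27)
= hcf(27, 54 % 27) = hcf(27, 0)
b == 0, return a = 27


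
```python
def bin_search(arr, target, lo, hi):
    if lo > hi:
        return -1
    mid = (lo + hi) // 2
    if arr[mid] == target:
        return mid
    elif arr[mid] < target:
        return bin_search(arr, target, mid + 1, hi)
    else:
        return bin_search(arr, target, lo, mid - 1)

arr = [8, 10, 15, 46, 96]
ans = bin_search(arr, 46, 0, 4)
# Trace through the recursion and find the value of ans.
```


bin_search(arr, 46, 0, 4)
lo=0, hi=4, mid=2, arr[mid]=15
15 < 46, search right half
lo=3, hi=4, mid=3, arr[mid]=46
arr[3] == 46, found at index 3
= 3


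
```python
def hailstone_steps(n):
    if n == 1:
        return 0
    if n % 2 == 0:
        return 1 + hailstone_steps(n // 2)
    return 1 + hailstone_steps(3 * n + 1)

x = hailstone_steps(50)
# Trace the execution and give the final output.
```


hailstone_steps(50)
50 is even -> hailstone_steps(25)
25 is odd -> 3*25+1 = 76 -> hailstone_steps(76)
76 is even -> hailstone_steps(38)
38 is even -> hailstone_steps(19)
19 is odd -> 3*19+1 = 58 -> hailstone_steps(58)
58 is even -> hailstone_steps(29)
29 is odd -> 3*29+1 = 88 -> hailstone_steps(88)
88 is even -> hailstone_steps(44)
44 is even -> hailstone_steps(22)
22 is even -> hailstone_steps(11)
11 is odd -> 3*11+1 = 34 -> hailstone_steps(34)
34 is even -> hailstone_steps(17)
17 is odd -> 3*17+1 = 52 -> hailstone_steps(52)
52 is even -> hailstone_steps(26)
26 is even -> hailstone_steps(13)
13 is odd -> 3*13+1 = 40 -> hailstone_steps(40)
40 is even -> hailstone_steps(20)
20 is even -> hailstone_steps(10)
10 is even -> hailstone_steps(5)
5 is odd -> 3*5+1 = 16 -> hailstone_steps(16)
16 is even -> hailstone_steps(8)
8 is even -> hailstone_steps(4)
4 is even -> hailstone_steps(2)
2 is even -> hailstone_steps(1)
Reached 1 after 24 steps
= 24


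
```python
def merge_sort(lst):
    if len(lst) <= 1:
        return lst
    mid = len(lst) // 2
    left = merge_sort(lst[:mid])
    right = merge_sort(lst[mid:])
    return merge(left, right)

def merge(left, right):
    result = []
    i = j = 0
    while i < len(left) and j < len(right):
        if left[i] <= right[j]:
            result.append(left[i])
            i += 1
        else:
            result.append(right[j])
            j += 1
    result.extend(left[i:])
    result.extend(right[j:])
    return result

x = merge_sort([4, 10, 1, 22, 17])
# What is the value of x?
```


merge_sort([4, 10, 1, 22, 17])
Split into [4, 10] and [1, 22, 17]
Left sorted: [4, 10]
Right sorted: [1, 17, 22]
Merge [4, 10] and [1, 17, 22]
= [1, 4, 10, 17, 22]


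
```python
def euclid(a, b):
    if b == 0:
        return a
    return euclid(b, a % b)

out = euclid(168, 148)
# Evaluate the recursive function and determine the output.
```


euclid(168, 148)
= euclid(148, 168 % 148) = euclid(148, 20)
= euclid(20, 148 % 20) = euclid(20, 8)
= euclid(8, 20 % 8) = euclid(8, 4)
= euclid(4, 8 % 4) = euclid(4, 0)
b == 0, return a = 4


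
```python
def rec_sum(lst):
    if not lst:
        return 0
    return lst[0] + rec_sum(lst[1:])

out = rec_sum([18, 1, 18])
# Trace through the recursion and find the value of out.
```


rec_sum([18, 1, 18])
= 18 + rec_sum([1, 18])
= 18 + 1 + rec_sum([18])
= 18 + 1 + 18 + rec_sum([])
= 18 + 1 + 18 + 0
= 37


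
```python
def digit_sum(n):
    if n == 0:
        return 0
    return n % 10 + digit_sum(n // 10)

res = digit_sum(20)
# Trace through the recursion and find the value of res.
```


digit_sum(20)
= 0 + digit_sum(2)
= 0 + 2 + digit_sum(0)
= 0 + 2 + 0
= 2


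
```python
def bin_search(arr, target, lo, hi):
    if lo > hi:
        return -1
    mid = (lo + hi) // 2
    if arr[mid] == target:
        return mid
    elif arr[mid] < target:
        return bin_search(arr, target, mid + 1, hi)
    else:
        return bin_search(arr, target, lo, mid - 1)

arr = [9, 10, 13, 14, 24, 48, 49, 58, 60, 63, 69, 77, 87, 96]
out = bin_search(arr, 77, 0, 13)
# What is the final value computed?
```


bin_search(arr, 77, 0, 13)
lo=0, hi=13, mid=6, arr[mid]=49
49 < 77, search right half
lo=7, hi=13, mid=10, arr[mid]=69
69 < 77, search right half
lo=11, hi=13, mid=12, arr[mid]=87
87 > 77, search left half
lo=11, hi=11, mid=11, arr[mid]=77
arr[11] == 77, found at index 11
= 11


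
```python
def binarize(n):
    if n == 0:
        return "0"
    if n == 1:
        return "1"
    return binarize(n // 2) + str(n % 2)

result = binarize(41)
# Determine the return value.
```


binarize(41)
= binarize(20) + "1"
= binarize(10) + "0" + "1"
= binarize(5) + "0" + "0" + "1"
= binarize(2) + "1" + "0" + "0" + "1"
= binarize(1) + "0" + "1" + "0" + "0" + "1"
= "1" + "0" + "1" + "0" + "0" + "1"
= "101001"


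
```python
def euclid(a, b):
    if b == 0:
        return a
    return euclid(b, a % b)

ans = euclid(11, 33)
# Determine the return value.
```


euclid(11, 33)
= euclid(33, 11 % 33) = euclid(33, 11)
= euclid(11, 33 % 11) = euclid(11, 0)
b == 0, return a = 11


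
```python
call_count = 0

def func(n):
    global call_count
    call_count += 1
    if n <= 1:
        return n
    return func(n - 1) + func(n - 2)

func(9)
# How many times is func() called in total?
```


func(9) calls func(8) and func(7); each non-base call branches into two more.
Let C(k) = total number of calls made by func(k), including the call to func(k) itself.
Base cases: C(0) = 1, C(1) = 1
Recurrence: C(k) = 1 + C(k-1) + C(k-2)
  C(2) = 1 + C(1) + C(0) = 1 + 1 + 1 = 3
  C(3) = 1 + C(2) + C(1) = 1 + 3 + 1 = 5
  C(4) = 1 + C(3) + C(2) = 1 + 5 + 3 = 9
  C(5) = 1 + C(4) + C(3) = 1 + 9 + 5 = 15
  C(6) = 1 + C(5) + C(4) = 1 + 15 + 9 = 25
  C(7) = 1 + C(6) + C(5) = 1 + 25 + 15 = 41
  C(8) = 1 + C(7) + C(6) = 1 + 41 + 25 = 67
  C(9) = 1 + C(8) + C(7) = 1 + 67 + 41 = 109
Total calls = C(9) = 109


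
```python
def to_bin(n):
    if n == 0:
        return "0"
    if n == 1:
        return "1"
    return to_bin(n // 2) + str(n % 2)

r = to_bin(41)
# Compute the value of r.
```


to_bin(41)
= to_bin(20) + "1"
= to_bin(10) + "0" + "1"
= to_bin(5) + "0" + "0" + "1"
= to_bin(2) + "1" + "0" + "0" + "1"
= to_bin(1) + "0" + "1" + "0" + "0" + "1"
= "1" + "0" + "1" + "0" + "0" + "1"
= "101001"


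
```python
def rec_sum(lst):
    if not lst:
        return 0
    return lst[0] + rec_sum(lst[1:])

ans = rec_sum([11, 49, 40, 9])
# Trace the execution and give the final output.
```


rec_sum([11, 49, 40, 9])
= 11 + rec_sum([49, 40, 9])
= 11 + 49 + rec_sum([40, 9])
= 11 + 49 + 40 + rec_sum([9])
= 11 + 49 + 40 + 9 + rec_sum([])
= 11 + 49 + 40 + 9 + 0
= 109


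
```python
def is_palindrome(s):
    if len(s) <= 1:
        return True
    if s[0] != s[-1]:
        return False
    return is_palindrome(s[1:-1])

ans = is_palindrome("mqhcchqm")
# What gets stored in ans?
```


is_palindrome("mqhcchqm")
"mqhcchqm": s[0]='m' == s[-1]='m' -> is_palindrome("qhcchq")
"qhcchq": s[0]='q' == s[-1]='q' -> is_palindrome("hcch")
"hcch": s[0]='h' == s[-1]='h' -> is_palindrome("cc")
"cc": s[0]='c' == s[-1]='c' -> is_palindrome("")
"": len <= 1 -> True
= True


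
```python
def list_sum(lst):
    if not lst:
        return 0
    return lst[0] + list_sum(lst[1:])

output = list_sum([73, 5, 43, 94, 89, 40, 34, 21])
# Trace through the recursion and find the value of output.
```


list_sum([73, 5, 43, 94, 89, 40, 34, 21])
= 73 + list_sum([5, 43, 94, 89, 40, 34, 21])
= 73 + 5 + list_sum([43, 94, 89, 40, 34, 21])
= 73 + 5 + 43 + list_sum([94, 89, 40, 34, 21])
= 73 + 5 + 43 + 94 + list_sum([89, 40, 34, 21])
= 73 + 5 + 43 + 94 + 89 + list_sum([40, 34, 21])
= 73 + 5 + 43 + 94 + 89 + 40 + list_sum([34, 21])
= 73 + 5 + 43 + 94 + 89 + 40 + 34 + list_sum([21])
= 73 + 5 + 43 + 94 + 89 + 40 + 34 + 21 + list_sum([])
= 73 + 5 + 43 + 94 + 89 + 40 + 34 + 21 + 0
= 399


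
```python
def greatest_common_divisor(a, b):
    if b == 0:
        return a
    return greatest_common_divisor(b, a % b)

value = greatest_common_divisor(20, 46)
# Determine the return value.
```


greatest_common_divisor(20, 46)
= greatest_common_divisor(46, 20 % 46) = greatest_common_divisor(46, 20)
= greatest_common_divisor(20, 46 % 20) = greatest_common_divisor(20, 6)
= greatest_common_divisor(6, 20 % 6) = greatest_common_divisor(6, 2)
= greatest_common_divisor(2, 6 % 2) = greatest_common_divisor(2, 0)
b == 0, return a = 2


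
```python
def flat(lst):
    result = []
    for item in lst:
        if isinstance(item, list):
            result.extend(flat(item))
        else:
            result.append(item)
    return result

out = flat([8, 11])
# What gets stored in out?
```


flat([8, 11])
Processing each element:
  8 is not a list -> append 8
  11 is not a list -> append 11
= [8, 11]


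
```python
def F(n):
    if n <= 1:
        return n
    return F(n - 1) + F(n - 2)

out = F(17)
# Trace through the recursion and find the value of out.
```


F(17)
= F(16) + F(15)
= (F(15) + F(14)) + F(15)
Computing bottom-up: F(0)=0, F(1)=1, F(2)=1, F(3)=2, F(4)=3, F(5)=5, F(6)=8, F(7)=13, F(8)=21, F(9)=34, F(10)=55, F(11)=89, F(12)=144, F(13)=233, F(14)=377, F(15)=610, F(16)=987, F(17)=1597
= 1597


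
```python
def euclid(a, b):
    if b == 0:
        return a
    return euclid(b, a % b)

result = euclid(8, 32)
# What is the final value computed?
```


euclid(8, 32)
= euclid(32, 8 % 32) = euclid(32, 8)
= euclid(8, 32 % 8) = euclid(8, 0)
b == 0, return a = 8


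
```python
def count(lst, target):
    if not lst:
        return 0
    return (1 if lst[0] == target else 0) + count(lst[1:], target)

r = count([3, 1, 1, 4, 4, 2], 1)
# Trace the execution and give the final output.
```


count([3, 1, 1, 4, 4, 2], 1)
lst[0]=3 != 1: 0 + count([1, 1, 4, 4, 2], 1)
lst[0]=1 == 1: 1 + count([1, 4, 4, 2], 1)
lst[0]=1 == 1: 1 + count([4, 4, 2], 1)
lst[0]=4 != 1: 0 + count([4, 2], 1)
lst[0]=4 != 1: 0 + count([2], 1)
lst[0]=2 != 1: 0 + count([], 1)
= 2


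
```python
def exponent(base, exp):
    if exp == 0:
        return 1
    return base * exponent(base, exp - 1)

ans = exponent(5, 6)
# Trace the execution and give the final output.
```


exponent(5, 6)
= 5 * exponent(5, 5)
= 5 * 5 * exponent(5, 4)
= 5 * 5 * 5 * exponent(5, 3)
= 5 * 5 * 5 * 5 * exponent(5, 2)
= 5 * 5 * 5 * 5 * 5 * exponent(5, 1)
= 5 * 5 * 5 * 5 * 5 * 5 * exponent(5, 0)
= 5 * 5 * 5 * 5 * 5 * 5 * 1
= 15625


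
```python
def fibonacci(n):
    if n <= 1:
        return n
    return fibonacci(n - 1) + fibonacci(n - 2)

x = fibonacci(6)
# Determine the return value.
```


fibonacci(6)
= fibonacci(5) + fibonacci(4)
= (fibonacci(4) + fibonacci(3)) + fibonacci(4)
Computing bottom-up: fibonacci(0)=0, fibonacci(1)=1, fibonacci(2)=1, fibonacci(3)=2, fibonacci(4)=3, fibonacci(5)=5, fibonacci(6)=8
= 8


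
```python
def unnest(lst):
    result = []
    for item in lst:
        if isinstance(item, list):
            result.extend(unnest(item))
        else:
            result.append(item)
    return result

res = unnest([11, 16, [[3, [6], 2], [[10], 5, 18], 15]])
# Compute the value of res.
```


unnest([11, 16, [[3, [6], 2], [[10], 5, 18], 15]])
Processing each element:
  11 is not a list -> append 11
  16 is not a list -> append 16
  [[3, [6], 2], [[10], 5, 18], 15] is a list -> unnest recursively -> [3, 6, 2, 10, 5, 18, 15]
= [11, 16, 3, 6, 2, 10, 5, 18, 15]


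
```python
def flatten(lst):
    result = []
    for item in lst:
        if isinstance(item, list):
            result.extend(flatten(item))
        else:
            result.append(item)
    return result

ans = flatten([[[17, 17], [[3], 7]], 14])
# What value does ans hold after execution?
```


flatten([[[17, 17], [[3], 7]], 14])
Processing each element:
  [[17, 17], [[3], 7]] is a list -> flatten recursively -> [17, 17, 3, 7]
  14 is not a list -> append 14
= [17, 17, 3, 7, 14]


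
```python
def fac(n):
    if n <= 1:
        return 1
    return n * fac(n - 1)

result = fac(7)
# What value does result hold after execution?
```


fac(7)
= 7 * fac(6)
= 7 * 6 * fac(5)
= 7 * 6 * 5 * fac(4)
= 7 * 6 * 5 * 4 * fac(3)
= 7 * 6 * 5 * 4 * 3 * fac(2)
= 7 * 6 * 5 * 4 * 3 * 2 * fac(1)
= 7 * 6 * 5 * 4 * 3 * 2 * 1
= 5040


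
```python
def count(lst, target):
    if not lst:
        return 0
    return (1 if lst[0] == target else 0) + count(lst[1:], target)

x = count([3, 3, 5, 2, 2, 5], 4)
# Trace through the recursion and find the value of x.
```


count([3, 3, 5, 2, 2, 5], 4)
lst[0]=3 != 4: 0 + count([3, 5, 2, 2, 5], 4)
lst[0]=3 != 4: 0 + count([5, 2, 2, 5], 4)
lst[0]=5 != 4: 0 + count([2, 2, 5], 4)
lst[0]=2 != 4: 0 + count([2, 5], 4)
lst[0]=2 != 4: 0 + count([5], 4)
lst[0]=5 != 4: 0 + count([], 4)
= 0


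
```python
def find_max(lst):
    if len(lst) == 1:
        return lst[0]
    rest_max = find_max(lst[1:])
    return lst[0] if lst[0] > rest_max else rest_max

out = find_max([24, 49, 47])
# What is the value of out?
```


find_max([24, 49, 47])
= compare 24 with find_max([49, 47])
= compare 49 with find_max([47])
Base: find_max([47]) = 47
compare 49 with 47: max = 49
compare 24 with 49: max = 49
= 49


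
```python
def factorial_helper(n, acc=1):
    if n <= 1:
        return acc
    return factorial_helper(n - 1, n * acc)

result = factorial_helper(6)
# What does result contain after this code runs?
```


factorial_helper(6, 1)
= factorial_helper(5, 6 * 1) = factorial_helper(5, 6)
= factorial_helper(4, 5 * 6) = factorial_helper(4, 30)
= factorial_helper(3, 4 * 30) = factorial_helper(3, 120)
= factorial_helper(2, 3 * 120) = factorial_helper(2, 360)
= factorial_helper(1, 2 * 360) = factorial_helper(1, 720)
n <= 1, return acc = 720


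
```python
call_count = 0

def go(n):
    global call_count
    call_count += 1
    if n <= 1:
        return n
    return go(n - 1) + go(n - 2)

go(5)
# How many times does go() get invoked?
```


go(5) calls go(4) and go(3); each non-base call branches into two more.
Let C(k) = total number of calls made by go(k), including the call to go(k) itself.
Base cases: C(0) = 1, C(1) = 1
Recurrence: C(k) = 1 + C(k-1) + C(k-2)
  C(2) = 1 + C(1) + C(0) = 1 + 1 + 1 = 3
  C(3) = 1 + C(2) + C(1) = 1 + 3 + 1 = 5
  C(4) = 1 + C(3) + C(2) = 1 + 5 + 3 = 9
  C(5) = 1 + C(4) + C(3) = 1 + 9 + 5 = 15
Total calls = C(5) = 15


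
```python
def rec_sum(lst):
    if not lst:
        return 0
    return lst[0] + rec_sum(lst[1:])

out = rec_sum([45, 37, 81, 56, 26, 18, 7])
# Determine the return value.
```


rec_sum([45, 37, 81, 56, 26, 18, 7])
= 45 + rec_sum([37, 81, 56, 26, 18, 7])
= 45 + 37 + rec_sum([81, 56, 26, 18, 7])
= 45 + 37 + 81 + rec_sum([56, 26, 18, 7])
= 45 + 37 + 81 + 56 + rec_sum([26, 18, 7])
= 45 + 37 + 81 + 56 + 26 + rec_sum([18, 7])
= 45 + 37 + 81 + 56 + 26 + 18 + rec_sum([7])
= 45 + 37 + 81 + 56 + 26 + 18 + 7 + rec_sum([])
= 45 + 37 + 81 + 56 + 26 + 18 + 7 + 0
= 270


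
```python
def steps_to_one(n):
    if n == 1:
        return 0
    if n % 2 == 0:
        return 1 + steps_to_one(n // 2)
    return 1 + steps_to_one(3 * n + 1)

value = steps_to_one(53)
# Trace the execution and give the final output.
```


steps_to_one(53)
53 is odd -> 3*53+1 = 160 -> steps_to_one(160)
160 is even -> steps_to_one(80)
80 is even -> steps_to_one(40)
40 is even -> steps_to_one(20)
20 is even -> steps_to_one(10)
10 is even -> steps_to_one(5)
5 is odd -> 3*5+1 = 16 -> steps_to_one(16)
16 is even -> steps_to_one(8)
8 is even -> steps_to_one(4)
4 is even -> steps_to_one(2)
2 is even -> steps_to_one(1)
Reached 1 after 11 steps
= 11


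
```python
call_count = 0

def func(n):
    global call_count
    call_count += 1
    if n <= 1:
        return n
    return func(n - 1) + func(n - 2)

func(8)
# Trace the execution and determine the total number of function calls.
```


func(8) calls func(7) and func(6); each non-base call branches into two more.
Let C(k) = total number of calls made by func(k), including the call to func(k) itself.
Base cases: C(0) = 1, C(1) = 1
Recurrence: C(k) = 1 + C(k-1) + C(k-2)
  C(2) = 1 + C(1) + C(0) = 1 + 1 + 1 = 3
  C(3) = 1 + C(2) + C(1) = 1 + 3 + 1 = 5
  C(4) = 1 + C(3) + C(2) = 1 + 5 + 3 = 9
  C(5) = 1 + C(4) + C(3) = 1 + 9 + 5 = 15
  C(6) = 1 + C(5) + C(4) = 1 + 15 + 9 = 25
  C(7) = 1 + C(6) + C(5) = 1 + 25 + 15 = 41
  C(8) = 1 + C(7) + C(6) = 1 + 41 + 25 = 67
Total calls = C(8) = 67
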